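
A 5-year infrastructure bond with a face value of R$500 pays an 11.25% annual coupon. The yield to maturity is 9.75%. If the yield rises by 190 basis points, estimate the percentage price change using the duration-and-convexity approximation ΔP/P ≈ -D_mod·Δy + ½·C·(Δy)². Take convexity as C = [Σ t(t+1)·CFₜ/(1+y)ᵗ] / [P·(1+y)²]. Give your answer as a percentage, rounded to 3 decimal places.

With y = 0.0975:
  t   CF        PV=CF/(1+0.0975)^t    t·PV        t(t+1)·PV
  1        56.25        51.2528        51.2528         102.5057
  2        56.25        46.6996        93.3993         280.1978
  3        56.25        42.5509       127.6528         510.6110
  4        56.25        38.7708       155.0831         775.4154
  5       556.25       349.3392     1,746.6962      10,480.1774
  Σ                    528.6134     2,174.0842      12,148.9073
P = 528.6134; D_Mac = 4.11281 yrs; D_mod = 3.74743 yrs; C = 19.08051.
Duration effect: -3.74743 × (+0.019) = -0.071201
Convexity effect: 0.5 × 19.08051 × (0.019)² = +0.0034440
ΔP/P ≈ -0.071201 + 0.0034440 = -0.067757 = -6.7757%.

-6.776%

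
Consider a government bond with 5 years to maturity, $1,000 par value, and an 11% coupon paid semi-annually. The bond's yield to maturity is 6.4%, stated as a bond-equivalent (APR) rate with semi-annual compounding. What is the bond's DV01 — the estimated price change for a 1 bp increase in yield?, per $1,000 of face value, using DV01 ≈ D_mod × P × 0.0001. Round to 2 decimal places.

$0.47

Periodic yield y = 0.032.
  t   CF        PV=CF/(1+0.032)^t    t·PV
  1        55.00        53.2946        53.2946
  2        55.00        51.6420       103.2841
  3        55.00        50.0407       150.1222
  4        55.00        48.4891       193.9563
  5        55.00        46.9855       234.9277
  6        55.00        45.5286       273.1717
  7        55.00        44.1169       308.8182
  8        55.00        42.7489       341.9913
  9        55.00        41.4234       372.8103
  10    1,055.00       769.9375     7,699.3753
  Σ                  1,194.2073     9,731.7516
P = 1,194.2073; D_Mac = 8.14913 half-year periods = 4.07457 yrs; D_mod = 3.94822 yrs.
DV01 ≈ 3.94822 × 1,194.2073 × 0.0001 = 0.471500.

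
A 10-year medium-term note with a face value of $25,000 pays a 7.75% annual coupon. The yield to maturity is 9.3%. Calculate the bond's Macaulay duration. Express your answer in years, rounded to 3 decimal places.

Periodic yield y = 0.093. Discount each cash flow and weight by its year:
  t   CF        PV=CF/(1+0.093)^t    t·PV
  1     1,937.50     1,772.6441     1,772.6441
  2     1,937.50     1,621.8153     3,243.6306
  3     1,937.50     1,483.8200     4,451.4600
  4     1,937.50     1,357.5663     5,430.2654
  5     1,937.50     1,242.0552     6,210.2761
  6     1,937.50     1,136.3726     6,818.2354
  7     1,937.50     1,039.6821     7,277.7749
  8     1,937.50       951.2188     7,609.7502
  9     1,937.50       870.2825     7,832.5426
  10   26,937.50    11,070.2051   110,702.0512
  Σ                 22,545.6620   161,348.6304
Price P = Σ PV = 22,545.6620.
Macaulay duration = Σ(t·PV) / P = 161,348.6304 / 22,545.6620 = 7.15653 years.

7.157 years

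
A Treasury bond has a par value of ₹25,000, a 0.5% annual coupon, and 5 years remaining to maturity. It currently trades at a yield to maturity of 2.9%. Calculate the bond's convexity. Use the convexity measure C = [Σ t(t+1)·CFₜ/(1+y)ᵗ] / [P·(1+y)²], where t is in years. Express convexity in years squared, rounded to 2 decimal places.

27.93

With y = 0.029:
  t   CF        PV=CF/(1+0.029)^t    t·PV        t(t+1)·PV
  1       125.00       121.4772       121.4772         242.9543
  2       125.00       118.0536       236.1072         708.3216
  3       125.00       114.7265       344.1796       1,376.7185
  4       125.00       111.4932       445.9729       2,229.8647
  5    25,125.00    21,778.5618   108,892.8090     653,356.8539
  Σ                 22,244.3123   110,040.5459     657,914.7130
P = 22,244.3123.
Convexity = Σ t(t+1)·PV / [P·(1+y)²] = 657,914.7130 / (22,244.3123 × 1.058841) = 27.93315.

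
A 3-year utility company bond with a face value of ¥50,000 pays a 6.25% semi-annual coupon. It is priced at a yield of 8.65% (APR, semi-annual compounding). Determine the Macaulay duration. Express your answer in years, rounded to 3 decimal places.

Periodic yield y = 0.04325. Discount each cash flow and weight by its period:
  t   CF        PV=CF/(1+0.04325)^t    t·PV
  1     1,562.50     1,497.7235     1,497.7235
  2     1,562.50     1,435.6324     2,871.2647
  3     1,562.50     1,376.1154     4,128.3461
  4     1,562.50     1,319.0658     5,276.2631
  5     1,562.50     1,264.3813     6,321.9064
  6    51,562.50    39,994.8070   239,968.8421
  Σ                 46,887.7253   260,064.3459
Price P = Σ PV = 46,887.7253.
Macaulay duration = Σ(t·PV) / P = 260,064.3459 / 46,887.7253 = 5.54653 half-year periods.
In years: 5.54653 / 2 = 2.77327 years.

2.773 years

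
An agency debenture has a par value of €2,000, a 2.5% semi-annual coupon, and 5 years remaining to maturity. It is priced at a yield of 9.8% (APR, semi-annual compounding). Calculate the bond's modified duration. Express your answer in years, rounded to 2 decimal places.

4.45 years

Periodic yield y = 0.049. First find Macaulay duration:
  t   CF        PV=CF/(1+0.049)^t    t·PV
  1        25.00        23.8322        23.8322
  2        25.00        22.7190        45.4380
  3        25.00        21.6578        64.9733
  4        25.00        20.6461        82.5844
  5        25.00        19.6817        98.4085
  6        25.00        18.7623       112.5741
  7        25.00        17.8859       125.2015
  8        25.00        17.0505       136.4037
  9        25.00        16.2540       146.2861
  10    2,025.00     1,255.0763    12,550.7635
  Σ                  1,433.5659    13,386.4653
P = 1,433.5659; Macaulay duration = 13,386.4653 / 1,433.5659 = 9.33788 half-year periods = 4.66894 years.
Modified duration = D_Mac / (1 + y) = 4.66894 / 1.049 = 4.45085 years.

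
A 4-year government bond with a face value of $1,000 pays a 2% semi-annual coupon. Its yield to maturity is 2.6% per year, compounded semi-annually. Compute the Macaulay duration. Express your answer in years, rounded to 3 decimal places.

Periodic yield y = 0.013. Discount each cash flow and weight by its period:
  t   CF        PV=CF/(1+0.013)^t    t·PV
  1        10.00         9.8717         9.8717
  2        10.00         9.7450        19.4900
  3        10.00         9.6199        28.8598
  4        10.00         9.4965        37.9859
  5        10.00         9.3746        46.8730
  6        10.00         9.2543        55.5258
  7        10.00         9.1355        63.9487
  8     1,010.00       910.8478     7,286.7824
  Σ                    977.3453     7,549.3371
Price P = Σ PV = 977.3453.
Macaulay duration = Σ(t·PV) / P = 7,549.3371 / 977.3453 = 7.72433 half-year periods.
In years: 7.72433 / 2 = 3.86216 years.

3.862 years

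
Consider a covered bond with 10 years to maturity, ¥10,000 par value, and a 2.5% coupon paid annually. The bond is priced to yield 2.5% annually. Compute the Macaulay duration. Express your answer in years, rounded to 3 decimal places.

8.971 years

Periodic yield y = 0.025. Discount each cash flow and weight by its year:
  t   CF        PV=CF/(1+0.025)^t    t·PV
  1       250.00       243.9024       243.9024
  2       250.00       237.9536       475.9072
  3       250.00       232.1499       696.4496
  4       250.00       226.4877       905.9506
  5       250.00       220.9636     1,104.8179
  6       250.00       215.5742     1,293.4453
  7       250.00       210.3163     1,472.2142
  8       250.00       205.1866     1,641.4931
  9       250.00       200.1821     1,801.6388
  10   10,250.00     8,007.2836    80,072.8362
  Σ                 10,000.0000    89,708.6553
Price P = Σ PV = 10,000.0000.
Macaulay duration = Σ(t·PV) / P = 89,708.6553 / 10,000.0000 = 8.97087 years.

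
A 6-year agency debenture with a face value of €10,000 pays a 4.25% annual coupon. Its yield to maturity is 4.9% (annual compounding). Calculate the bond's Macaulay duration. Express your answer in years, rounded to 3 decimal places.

Periodic yield y = 0.049. Discount each cash flow and weight by its year:
  t   CF        PV=CF/(1+0.049)^t    t·PV
  1       425.00       405.1478       405.1478
  2       425.00       386.2228       772.4457
  3       425.00       368.1819     1,104.5458
  4       425.00       350.9837     1,403.9349
  5       425.00       334.5889     1,672.9443
  6    10,425.00     7,823.8972    46,943.3831
  Σ                  9,669.0223    52,302.4015
Price P = Σ PV = 9,669.0223.
Macaulay duration = Σ(t·PV) / P = 52,302.4015 / 9,669.0223 = 5.40928 years.

5.409 years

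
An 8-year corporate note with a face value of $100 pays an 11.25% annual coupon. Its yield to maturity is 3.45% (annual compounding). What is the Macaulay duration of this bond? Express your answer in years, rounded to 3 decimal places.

Periodic yield y = 0.0345. Discount each cash flow and weight by its year:
  t   CF        PV=CF/(1+0.0345)^t    t·PV
  1        11.25        10.8748        10.8748
  2        11.25        10.5121        21.0243
  3        11.25        10.1616        30.4847
  4        11.25         9.8227        39.2908
  5        11.25         9.4951        47.4756
  6        11.25         9.1785        55.0707
  7        11.25         8.8724        62.1065
  8       111.25        84.8118       678.4941
  Σ                    153.7289       944.8215
Price P = Σ PV = 153.7289.
Macaulay duration = Σ(t·PV) / P = 944.8215 / 153.7289 = 6.14602 years.

6.146 years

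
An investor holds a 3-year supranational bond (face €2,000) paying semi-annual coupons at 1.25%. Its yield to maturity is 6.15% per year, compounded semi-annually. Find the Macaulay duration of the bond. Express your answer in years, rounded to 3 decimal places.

2.950 years

Periodic yield y = 0.03075. Discount each cash flow and weight by its period:
  t   CF        PV=CF/(1+0.03075)^t    t·PV
  1        12.50        12.1271        12.1271
  2        12.50        11.7653        23.5306
  3        12.50        11.4143        34.2430
  4        12.50        11.0738        44.2952
  5        12.50        10.7434        53.7172
  6     2,012.50     1,678.0922    10,068.5534
  Σ                  1,735.2162    10,236.4665
Price P = Σ PV = 1,735.2162.
Macaulay duration = Σ(t·PV) / P = 10,236.4665 / 1,735.2162 = 5.89925 half-year periods.
In years: 5.89925 / 2 = 2.94962 years.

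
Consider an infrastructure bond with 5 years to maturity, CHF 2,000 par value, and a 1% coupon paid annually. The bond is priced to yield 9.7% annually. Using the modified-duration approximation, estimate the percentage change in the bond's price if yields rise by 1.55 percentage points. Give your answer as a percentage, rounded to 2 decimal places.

Periodic yield y = 0.097. Modified duration first:
  t   CF        PV=CF/(1+0.097)^t    t·PV
  1        20.00        18.2315        18.2315
  2        20.00        16.6195        33.2389
  3        20.00        15.1499        45.4497
  4        20.00        13.8103        55.2412
  5     2,020.00     1,271.5055     6,357.5273
  Σ                  1,335.3167     6,509.6888
P = 1,335.3167; D_Mac = 4.87501 yrs; D_mod = 4.87501/(1+0.097) = 4.44395 yrs.
ΔP/P ≈ -D_mod · Δy = -4.44395 × (+0.0155) = -0.068881 = -6.8881%.

-6.89%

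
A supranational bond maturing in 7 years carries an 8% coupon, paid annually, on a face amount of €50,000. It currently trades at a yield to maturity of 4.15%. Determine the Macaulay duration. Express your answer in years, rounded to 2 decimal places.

Periodic yield y = 0.0415. Discount each cash flow and weight by its year:
  t   CF        PV=CF/(1+0.0415)^t    t·PV
  1     4,000.00     3,840.6145     3,840.6145
  2     4,000.00     3,687.5799     7,375.1599
  3     4,000.00     3,540.6432    10,621.9297
  4     4,000.00     3,399.5614    13,598.2457
  5     4,000.00     3,264.1012    16,320.5062
  6     4,000.00     3,134.0386    18,804.2318
  7    54,000.00    40,623.6405   284,365.4832
  Σ                 61,490.1794   354,926.1710
Price P = Σ PV = 61,490.1794.
Macaulay duration = Σ(t·PV) / P = 354,926.1710 / 61,490.1794 = 5.77208 years.

5.77 years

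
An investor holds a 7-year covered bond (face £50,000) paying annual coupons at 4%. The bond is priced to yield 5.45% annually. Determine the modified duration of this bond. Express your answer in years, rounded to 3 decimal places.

5.882 years

Periodic yield y = 0.0545. First find Macaulay duration:
  t   CF        PV=CF/(1+0.0545)^t    t·PV
  1     2,000.00     1,896.6335     1,896.6335
  2     2,000.00     1,798.6093     3,597.2185
  3     2,000.00     1,705.6513     5,116.9538
  4     2,000.00     1,617.4977     6,469.9906
  5     2,000.00     1,533.9001     7,669.5005
  6     2,000.00     1,454.6231     8,727.7388
  7    52,000.00    35,865.5302   251,058.7112
  Σ                 45,872.4451   284,536.7470
P = 45,872.4451; Macaulay duration = 284,536.7470 / 45,872.4451 = 6.20278 years.
Modified duration = D_Mac / (1 + y) = 6.20278 / 1.0545 = 5.88220 years.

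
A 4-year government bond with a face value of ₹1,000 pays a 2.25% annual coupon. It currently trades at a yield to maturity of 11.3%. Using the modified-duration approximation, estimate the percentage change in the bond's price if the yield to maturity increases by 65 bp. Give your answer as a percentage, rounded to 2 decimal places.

Periodic yield y = 0.113. Modified duration first:
  t   CF        PV=CF/(1+0.113)^t    t·PV
  1        22.50        20.2156        20.2156
  2        22.50        18.1632        36.3264
  3        22.50        16.3191        48.9574
  4     1,022.50       666.3197     2,665.2788
  Σ                    721.0177     2,770.7782
P = 721.0177; D_Mac = 3.84287 yrs; D_mod = 3.84287/(1+0.113) = 3.45271 yrs.
ΔP/P ≈ -D_mod · Δy = -3.45271 × (+0.0065) = -0.022443 = -2.2443%.

-2.24%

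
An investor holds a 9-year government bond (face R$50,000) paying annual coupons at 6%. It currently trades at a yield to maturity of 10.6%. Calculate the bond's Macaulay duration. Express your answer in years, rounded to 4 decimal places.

Periodic yield y = 0.106. Discount each cash flow and weight by its year:
  t   CF        PV=CF/(1+0.106)^t    t·PV
  1     3,000.00     2,712.4774     2,712.4774
  2     3,000.00     2,452.5112     4,905.0224
  3     3,000.00     2,217.4604     6,652.3812
  4     3,000.00     2,004.9371     8,019.7483
  5     3,000.00     1,812.7822     9,063.9108
  6     3,000.00     1,639.0435     9,834.2613
  7     3,000.00     1,481.9562    10,373.6934
  8     3,000.00     1,339.9242    10,719.3938
  9    53,000.00    21,403.2501   192,629.2512
  Σ                 37,064.3423   254,910.1398
Price P = Σ PV = 37,064.3423.
Macaulay duration = Σ(t·PV) / P = 254,910.1398 / 37,064.3423 = 6.87750 years.

6.8775 years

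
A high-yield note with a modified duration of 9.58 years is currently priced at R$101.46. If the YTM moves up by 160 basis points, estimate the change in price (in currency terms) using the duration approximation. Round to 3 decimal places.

Duration approximation: ΔP/P ≈ -D_mod · Δy = -9.58 × (+0.016) = -0.153280.
ΔP ≈ 101.46 × (-0.153280) = -15.5517888.

-R$15.552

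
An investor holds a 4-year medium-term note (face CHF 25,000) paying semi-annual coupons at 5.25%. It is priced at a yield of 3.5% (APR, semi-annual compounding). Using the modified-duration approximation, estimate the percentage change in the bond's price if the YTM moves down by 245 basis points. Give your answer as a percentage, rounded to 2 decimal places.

Periodic yield y = 0.0175. Modified duration first:
  t   CF        PV=CF/(1+0.0175)^t    t·PV
  1       656.25       644.9631       644.9631
  2       656.25       633.8704     1,267.7408
  3       656.25       622.9685     1,868.9054
  4       656.25       612.2540     2,449.0161
  5       656.25       601.7239     3,008.6193
  6       656.25       591.3748     3,548.2488
  7       656.25       581.2037     4,068.4261
  8    25,656.25    22,331.4969   178,651.9754
  Σ                 26,619.8553   195,507.8949
P = 26,619.8553; D_Mac = 7.34444 half-year periods = 3.67222 yrs; D_mod = 3.67222/(1+0.0175) = 3.60906 yrs.
ΔP/P ≈ -D_mod · Δy = -3.60906 × (-0.0245) = +0.088422 = +8.8422%.

+8.84%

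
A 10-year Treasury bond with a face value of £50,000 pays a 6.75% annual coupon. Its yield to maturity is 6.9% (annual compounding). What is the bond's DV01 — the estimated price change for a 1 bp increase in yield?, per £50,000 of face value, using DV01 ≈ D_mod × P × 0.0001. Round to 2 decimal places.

Periodic yield y = 0.069.
  t   CF        PV=CF/(1+0.069)^t    t·PV
  1     3,375.00     3,157.1562     3,157.1562
  2     3,375.00     2,953.3735     5,906.7469
  3     3,375.00     2,762.7441     8,288.2323
  4     3,375.00     2,584.4192    10,337.6767
  5     3,375.00     2,417.6045    12,088.0224
  6     3,375.00     2,261.5570    13,569.3422
  7     3,375.00     2,115.5819    14,809.0732
  8     3,375.00     1,979.0289    15,832.2312
  9     3,375.00     1,851.2899    16,661.6090
  10   53,375.00    27,388.0326   273,880.3259
  Σ                 49,470.7878   374,530.4161
P = 49,470.7878; D_Mac = 7.57074 yrs; D_mod = 7.08208 yrs.
DV01 ≈ 7.08208 × 49,470.7878 × 0.0001 = 35.035586.

£35.04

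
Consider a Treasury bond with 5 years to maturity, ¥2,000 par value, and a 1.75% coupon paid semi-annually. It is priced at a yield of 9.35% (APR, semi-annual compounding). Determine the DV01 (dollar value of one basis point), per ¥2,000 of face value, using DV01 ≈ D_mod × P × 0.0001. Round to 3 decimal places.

Periodic yield y = 0.04675.
  t   CF        PV=CF/(1+0.04675)^t    t·PV
  1        17.50        16.7184        16.7184
  2        17.50        15.9717        31.9435
  3        17.50        15.2584        45.7752
  4        17.50        14.5769        58.3077
  5        17.50        13.9259        69.6295
  6        17.50        13.3039        79.8236
  7        17.50        12.7098        88.9683
  8        17.50        12.1421        97.1369
  9        17.50        11.5998       104.3984
  10    2,017.50     1,277.5675    12,775.6748
  Σ                  1,403.7745    13,368.3763
P = 1,403.7745; D_Mac = 9.52317 half-year periods = 4.76158 yrs; D_mod = 4.54892 yrs.
DV01 ≈ 4.54892 × 1,403.7745 × 0.0001 = 0.638566.

¥0.639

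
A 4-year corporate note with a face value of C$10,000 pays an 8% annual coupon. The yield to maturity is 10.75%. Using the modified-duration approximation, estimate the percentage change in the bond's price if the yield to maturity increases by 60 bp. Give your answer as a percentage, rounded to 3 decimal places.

-1.926%

Periodic yield y = 0.1075. Modified duration first:
  t   CF        PV=CF/(1+0.1075)^t    t·PV
  1       800.00       722.3476       722.3476
  2       800.00       652.2326     1,304.4652
  3       800.00       588.9234     1,766.7701
  4    10,800.00     7,178.7498    28,714.9991
  Σ                  9,142.2534    32,508.5821
P = 9,142.2534; D_Mac = 3.55586 yrs; D_mod = 3.55586/(1+0.1075) = 3.21071 yrs.
ΔP/P ≈ -D_mod · Δy = -3.21071 × (+0.006) = -0.019264 = -1.9264%.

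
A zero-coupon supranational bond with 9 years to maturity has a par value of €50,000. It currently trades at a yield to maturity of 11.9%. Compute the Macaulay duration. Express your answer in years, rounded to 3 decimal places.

9.000 years

A zero-coupon bond has a single cash flow at maturity, so its Macaulay duration equals its maturity: 9 years.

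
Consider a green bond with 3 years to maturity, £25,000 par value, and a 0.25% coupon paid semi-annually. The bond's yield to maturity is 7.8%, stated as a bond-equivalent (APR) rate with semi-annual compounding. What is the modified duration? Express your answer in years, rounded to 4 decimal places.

Periodic yield y = 0.039. First find Macaulay duration:
  t   CF        PV=CF/(1+0.039)^t    t·PV
  1        31.25        30.0770        30.0770
  2        31.25        28.9480        57.8960
  3        31.25        27.8614        83.5843
  4        31.25        26.8156       107.2625
  5        31.25        25.8091       129.0453
  6    25,031.25    19,897.0757   119,382.4542
  Σ                 20,036.5868   119,790.3194
P = 20,036.5868; Macaulay duration = 119,790.3194 / 20,036.5868 = 5.97858 half-year periods = 2.98929 years.
Modified duration = D_Mac / (1 + y) = 2.98929 / 1.039 = 2.87708 years.

2.8771 years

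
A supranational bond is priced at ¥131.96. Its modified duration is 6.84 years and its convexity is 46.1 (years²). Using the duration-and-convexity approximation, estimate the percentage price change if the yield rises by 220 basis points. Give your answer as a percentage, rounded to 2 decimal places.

-13.93%

Duration effect: -D_mod·Δy = -6.84 × (+0.022) = -0.150480
Convexity effect: ½·C·(Δy)² = 0.5 × 46.1 × (0.022)² = +0.0111562
ΔP/P ≈ -0.150480 + 0.0111562 = -0.1393238
= -13.93238%.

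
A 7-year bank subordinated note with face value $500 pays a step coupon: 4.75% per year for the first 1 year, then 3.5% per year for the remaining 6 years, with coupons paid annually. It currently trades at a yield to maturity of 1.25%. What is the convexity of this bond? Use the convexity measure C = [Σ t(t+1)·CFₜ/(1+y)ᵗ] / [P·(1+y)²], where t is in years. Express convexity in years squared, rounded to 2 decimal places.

With y = 0.0125:
  t   CF        PV=CF/(1+0.0125)^t    t·PV        t(t+1)·PV
  1        23.75        23.4568        23.4568          46.9136
  2        17.50        17.0706        34.1411         102.4234
  3        17.50        16.8598        50.5795         202.3178
  4        17.50        16.6517        66.6067         333.0335
  5        17.50        16.4461        82.2305         493.3830
  6        17.50        16.2431        97.4584         682.2085
  7       517.50       474.4005     3,320.8034      26,566.4276
  Σ                    581.1285     3,675.2764      28,426.7074
P = 581.1285.
Convexity = Σ t(t+1)·PV / [P·(1+y)²] = 28,426.7074 / (581.1285 × 1.025156) = 47.71603.

47.72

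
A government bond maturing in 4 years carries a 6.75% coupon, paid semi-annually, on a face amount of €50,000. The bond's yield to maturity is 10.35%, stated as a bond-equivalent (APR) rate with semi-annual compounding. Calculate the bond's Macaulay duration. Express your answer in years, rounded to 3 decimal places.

3.539 years

Periodic yield y = 0.05175. Discount each cash flow and weight by its period:
  t   CF        PV=CF/(1+0.05175)^t    t·PV
  1     1,687.50     1,604.4687     1,604.4687
  2     1,687.50     1,525.5229     3,051.0459
  3     1,687.50     1,450.4615     4,351.3846
  4     1,687.50     1,379.0935     5,516.3738
  5     1,687.50     1,311.2369     6,556.1847
  6     1,687.50     1,246.7192     7,480.3154
  7     1,687.50     1,185.3760     8,297.6321
  8    51,687.50    34,521.1585   276,169.2677
  Σ                 44,224.0373   313,026.6730
Price P = Σ PV = 44,224.0373.
Macaulay duration = Σ(t·PV) / P = 313,026.6730 / 44,224.0373 = 7.07820 half-year periods.
In years: 7.07820 / 2 = 3.53910 years.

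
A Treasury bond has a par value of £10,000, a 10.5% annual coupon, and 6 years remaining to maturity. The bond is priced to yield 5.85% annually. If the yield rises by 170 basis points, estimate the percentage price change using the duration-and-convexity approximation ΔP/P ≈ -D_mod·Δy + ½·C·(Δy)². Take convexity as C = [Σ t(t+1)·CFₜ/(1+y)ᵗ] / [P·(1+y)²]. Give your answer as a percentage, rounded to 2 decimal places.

-7.42%

With y = 0.0585:
  t   CF        PV=CF/(1+0.0585)^t    t·PV        t(t+1)·PV
  1     1,050.00       991.9698       991.9698       1,983.9395
  2     1,050.00       937.1467     1,874.2934       5,622.8801
  3     1,050.00       885.3535     2,656.0605      10,624.2421
  4     1,050.00       836.4228     3,345.6911      16,728.4555
  5     1,050.00       790.1963     3,950.9815      23,705.8888
  6    11,050.00     7,856.2827    47,137.6963     329,963.8743
  Σ                 12,297.3718    59,956.6926     388,629.2803
P = 12,297.3718; D_Mac = 4.87557 yrs; D_mod = 4.60611 yrs; C = 28.20600.
Duration effect: -4.60611 × (+0.017) = -0.078304
Convexity effect: 0.5 × 28.20600 × (0.017)² = +0.0040758
ΔP/P ≈ -0.078304 + 0.0040758 = -0.074228 = -7.4228%.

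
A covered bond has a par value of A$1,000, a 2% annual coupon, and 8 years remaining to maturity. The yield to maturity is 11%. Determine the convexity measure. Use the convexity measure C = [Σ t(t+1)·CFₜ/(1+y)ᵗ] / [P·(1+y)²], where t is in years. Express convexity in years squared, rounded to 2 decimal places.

51.08

With y = 0.11:
  t   CF        PV=CF/(1+0.11)^t    t·PV        t(t+1)·PV
  1        20.00        18.0180        18.0180          36.0360
  2        20.00        16.2324        32.4649          97.3947
  3        20.00        14.6238        43.8715         175.4859
  4        20.00        13.1746        52.6985         263.4924
  5        20.00        11.8690        59.3451         356.0708
  6        20.00        10.6928        64.1569         449.0983
  7        20.00         9.6332        67.4322         539.4574
  8     1,020.00       442.6050     3,540.8402      31,867.5619
  Σ                    536.8490     3,878.8273      33,784.5975
P = 536.8490.
Convexity = Σ t(t+1)·PV / [P·(1+y)²] = 33,784.5975 / (536.8490 × 1.232100) = 51.07645.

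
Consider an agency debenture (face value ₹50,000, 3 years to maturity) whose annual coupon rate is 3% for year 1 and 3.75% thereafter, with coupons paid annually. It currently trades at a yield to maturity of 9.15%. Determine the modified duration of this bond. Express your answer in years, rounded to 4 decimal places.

2.6561 years

Periodic yield y = 0.0915. First find Macaulay duration:
  t   CF        PV=CF/(1+0.0915)^t    t·PV
  1     1,500.00     1,374.2556     1,374.2556
  2     1,875.00     1,573.8154     3,147.6308
  3    51,875.00    39,892.0991   119,676.2974
  Σ                 42,840.1701   124,198.1838
P = 42,840.1701; Macaulay duration = 124,198.1838 / 42,840.1701 = 2.89911 years.
Modified duration = D_Mac / (1 + y) = 2.89911 / 1.0915 = 2.65607 years.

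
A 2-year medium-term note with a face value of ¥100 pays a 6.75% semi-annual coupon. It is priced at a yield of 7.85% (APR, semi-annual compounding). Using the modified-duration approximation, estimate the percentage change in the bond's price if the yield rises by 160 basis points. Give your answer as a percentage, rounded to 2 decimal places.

-2.93%

Periodic yield y = 0.03925. Modified duration first:
  t   CF        PV=CF/(1+0.03925)^t    t·PV
  1        3.375         3.2475         3.2475
  2        3.375         3.1249         6.2498
  3        3.375         3.0069         9.0206
  4      103.375        88.6207       354.4830
  Σ                     98.0000       373.0009
P = 98.0000; D_Mac = 3.80613 half-year periods = 1.90307 yrs; D_mod = 1.90307/(1+0.03925) = 1.83119 yrs.
ΔP/P ≈ -D_mod · Δy = -1.83119 × (+0.016) = -0.029299 = -2.9299%.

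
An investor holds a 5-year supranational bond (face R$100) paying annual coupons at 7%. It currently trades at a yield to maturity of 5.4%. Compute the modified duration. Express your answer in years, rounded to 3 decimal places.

Periodic yield y = 0.054. First find Macaulay duration:
  t   CF        PV=CF/(1+0.054)^t    t·PV
  1         7.00         6.6414         6.6414
  2         7.00         6.3011        12.6022
  3         7.00         5.9783        17.9348
  4         7.00         5.6720        22.6880
  5       107.00        82.2585       411.2924
  Σ                    106.8512       471.1588
P = 106.8512; Macaulay duration = 471.1588 / 106.8512 = 4.40948 years.
Modified duration = D_Mac / (1 + y) = 4.40948 / 1.054 = 4.18357 years.

4.184 years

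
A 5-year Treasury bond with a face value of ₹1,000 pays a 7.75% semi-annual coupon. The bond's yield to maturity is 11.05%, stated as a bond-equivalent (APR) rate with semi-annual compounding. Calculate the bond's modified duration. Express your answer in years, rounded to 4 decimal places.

3.9583 years

Periodic yield y = 0.05525. First find Macaulay duration:
  t   CF        PV=CF/(1+0.05525)^t    t·PV
  1        38.75        36.7212        36.7212
  2        38.75        34.7985        69.5971
  3        38.75        32.9766        98.9297
  4        38.75        31.2500       125.0001
  5        38.75        29.6139       148.0693
  6        38.75        28.0634       168.3801
  7        38.75        26.5940       186.1582
  8        38.75        25.2016       201.6131
  9        38.75        23.8822       214.9394
  10    1,038.75       606.6769     6,066.7686
  Σ                    875.7782     7,316.1767
P = 875.7782; Macaulay duration = 7,316.1767 / 875.7782 = 8.35392 half-year periods = 4.17696 years.
Modified duration = D_Mac / (1 + y) = 4.17696 / 1.05525 = 3.95826 years.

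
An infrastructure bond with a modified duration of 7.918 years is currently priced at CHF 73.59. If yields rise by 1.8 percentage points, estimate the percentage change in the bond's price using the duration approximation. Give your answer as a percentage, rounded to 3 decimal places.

Duration approximation: ΔP/P ≈ -D_mod · Δy = -7.918 × (+0.018) = -0.142524.
As a percentage: -14.2524%.

-14.252%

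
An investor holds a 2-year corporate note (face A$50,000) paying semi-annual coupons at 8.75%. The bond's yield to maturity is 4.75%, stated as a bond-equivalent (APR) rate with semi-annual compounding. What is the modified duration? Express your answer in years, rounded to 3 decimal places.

1.839 years

Periodic yield y = 0.02375. First find Macaulay duration:
  t   CF        PV=CF/(1+0.02375)^t    t·PV
  1     2,187.50     2,136.7521     2,136.7521
  2     2,187.50     2,087.1816     4,174.3631
  3     2,187.50     2,038.7610     6,116.2830
  4    52,187.50    47,510.6349   190,042.5395
  Σ                 53,773.3296   202,469.9377
P = 53,773.3296; Macaulay duration = 202,469.9377 / 53,773.3296 = 3.76525 half-year periods = 1.88262 years.
Modified duration = D_Mac / (1 + y) = 1.88262 / 1.02375 = 1.83895 years.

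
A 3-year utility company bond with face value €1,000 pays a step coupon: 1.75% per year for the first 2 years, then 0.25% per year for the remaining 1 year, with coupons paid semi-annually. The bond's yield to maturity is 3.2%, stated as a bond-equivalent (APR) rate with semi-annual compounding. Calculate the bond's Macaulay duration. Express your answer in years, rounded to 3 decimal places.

2.937 years

Periodic yield y = 0.016. Discount each cash flow and weight by its period:
  t   CF        PV=CF/(1+0.016)^t    t·PV
  1         8.75         8.6122         8.6122
  2         8.75         8.4766        16.9532
  3         8.75         8.3431        25.0293
  4         8.75         8.2117        32.8468
  5         1.25         1.1546         5.7731
  6     1,001.25       910.2911     5,461.7464
  Σ                    945.0893     5,550.9610
Price P = Σ PV = 945.0893.
Macaulay duration = Σ(t·PV) / P = 5,550.9610 / 945.0893 = 5.87348 half-year periods.
In years: 5.87348 / 2 = 2.93674 years.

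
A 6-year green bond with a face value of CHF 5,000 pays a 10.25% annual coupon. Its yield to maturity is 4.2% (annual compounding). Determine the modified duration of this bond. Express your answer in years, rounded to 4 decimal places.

4.7375 years

Periodic yield y = 0.042. First find Macaulay duration:
  t   CF        PV=CF/(1+0.042)^t    t·PV
  1       512.50       491.8426       491.8426
  2       512.50       472.0179       944.0357
  3       512.50       452.9922     1,358.9766
  4       512.50       434.7334     1,738.9335
  5       512.50       417.2105     2,086.0527
  6     5,512.50     4,306.6769    25,840.0613
  Σ                  6,575.4735    32,459.9024
P = 6,575.4735; Macaulay duration = 32,459.9024 / 6,575.4735 = 4.93651 years.
Modified duration = D_Mac / (1 + y) = 4.93651 / 1.042 = 4.73754 years.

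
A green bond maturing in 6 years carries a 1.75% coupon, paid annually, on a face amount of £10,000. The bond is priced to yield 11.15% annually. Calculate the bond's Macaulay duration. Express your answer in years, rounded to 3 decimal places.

Periodic yield y = 0.1115. Discount each cash flow and weight by its year:
  t   CF        PV=CF/(1+0.1115)^t    t·PV
  1       175.00       157.4449       157.4449
  2       175.00       141.6508       283.3017
  3       175.00       127.4411       382.3234
  4       175.00       114.6569       458.6276
  5       175.00       103.1551       515.7755
  6    10,175.00     5,396.0705    32,376.4230
  Σ                  6,040.4194    34,173.8961
Price P = Σ PV = 6,040.4194.
Macaulay duration = Σ(t·PV) / P = 34,173.8961 / 6,040.4194 = 5.65754 years.

5.658 years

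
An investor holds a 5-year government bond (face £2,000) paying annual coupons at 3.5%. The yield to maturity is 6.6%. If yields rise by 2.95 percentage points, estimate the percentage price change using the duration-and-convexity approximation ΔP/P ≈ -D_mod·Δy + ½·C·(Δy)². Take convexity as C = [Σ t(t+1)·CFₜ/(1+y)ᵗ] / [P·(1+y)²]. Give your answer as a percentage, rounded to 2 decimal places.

-11.82%

With y = 0.066:
  t   CF        PV=CF/(1+0.066)^t    t·PV        t(t+1)·PV
  1        70.00        65.6660        65.6660         131.3321
  2        70.00        61.6004       123.2008         369.6025
  3        70.00        57.7865       173.3595         693.4381
  4        70.00        54.2087       216.8349       1,084.1746
  5     2,070.00     1,503.7801     7,518.9003      45,113.4018
  Σ                  1,743.0417     8,097.9616      47,391.9490
P = 1,743.0417; D_Mac = 4.64588 yrs; D_mod = 4.35824 yrs; C = 23.92668.
Duration effect: -4.35824 × (+0.0295) = -0.128568
Convexity effect: 0.5 × 23.92668 × (0.0295)² = +0.0104111
ΔP/P ≈ -0.128568 + 0.0104111 = -0.118157 = -11.8157%.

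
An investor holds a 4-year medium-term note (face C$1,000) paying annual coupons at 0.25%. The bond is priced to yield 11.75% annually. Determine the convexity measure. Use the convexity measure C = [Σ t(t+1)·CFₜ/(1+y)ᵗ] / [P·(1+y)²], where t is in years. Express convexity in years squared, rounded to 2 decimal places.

With y = 0.1175:
  t   CF        PV=CF/(1+0.1175)^t    t·PV        t(t+1)·PV
  1         2.50         2.2371         2.2371           4.4743
  2         2.50         2.0019         4.0038          12.0115
  3         2.50         1.7914         5.3743          21.4970
  4     1,002.50       642.8272     2,571.3089      12,856.5443
  Σ                    648.8577     2,582.9241      12,894.5271
P = 648.8577.
Convexity = Σ t(t+1)·PV / [P·(1+y)²] = 12,894.5271 / (648.8577 × 1.248806) = 15.91332.

15.91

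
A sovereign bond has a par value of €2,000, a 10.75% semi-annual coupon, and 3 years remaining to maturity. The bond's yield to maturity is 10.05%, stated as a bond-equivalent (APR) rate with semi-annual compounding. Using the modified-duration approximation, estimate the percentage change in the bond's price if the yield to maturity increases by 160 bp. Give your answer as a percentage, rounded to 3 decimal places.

-4.031%

Periodic yield y = 0.05025. Modified duration first:
  t   CF        PV=CF/(1+0.05025)^t    t·PV
  1       107.50       102.3566       102.3566
  2       107.50        97.4593       194.9185
  3       107.50        92.7962       278.3887
  4       107.50        88.3563       353.4253
  5       107.50        84.1289       420.6443
  6     2,107.50     1,570.4042     9,422.4251
  Σ                  2,035.5015    10,772.1585
P = 2,035.5015; D_Mac = 5.29214 half-year periods = 2.64607 yrs; D_mod = 2.64607/(1+0.05025) = 2.51947 yrs.
ΔP/P ≈ -D_mod · Δy = -2.51947 × (+0.016) = -0.040311 = -4.0311%.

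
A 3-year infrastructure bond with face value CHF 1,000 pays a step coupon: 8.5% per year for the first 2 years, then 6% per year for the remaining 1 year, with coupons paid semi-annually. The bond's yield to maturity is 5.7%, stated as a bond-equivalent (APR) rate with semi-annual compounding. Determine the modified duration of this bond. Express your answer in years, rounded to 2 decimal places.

2.65 years

Periodic yield y = 0.0285. First find Macaulay duration:
  t   CF        PV=CF/(1+0.0285)^t    t·PV
  1        42.50        41.3223        41.3223
  2        42.50        40.1773        80.3545
  3        42.50        39.0639       117.1918
  4        42.50        37.9815       151.9259
  5        30.00        26.0675       130.3376
  6     1,030.00       870.1847     5,221.1083
  Σ                  1,054.7972     5,742.2404
P = 1,054.7972; Macaulay duration = 5,742.2404 / 1,054.7972 = 5.44393 half-year periods = 2.72196 years.
Modified duration = D_Mac / (1 + y) = 2.72196 / 1.0285 = 2.64654 years.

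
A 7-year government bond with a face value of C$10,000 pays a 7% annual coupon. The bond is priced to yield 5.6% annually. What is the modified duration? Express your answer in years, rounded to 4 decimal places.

Periodic yield y = 0.056. First find Macaulay duration:
  t   CF        PV=CF/(1+0.056)^t    t·PV
  1       700.00       662.8788       662.8788
  2       700.00       627.7261     1,255.4522
  3       700.00       594.4376     1,783.3129
  4       700.00       562.9144     2,251.6576
  5       700.00       533.0629     2,665.3144
  6       700.00       504.7944     3,028.7664
  7    10,700.00     7,306.9536    51,148.6753
  Σ                 10,792.7678    62,796.0577
P = 10,792.7678; Macaulay duration = 62,796.0577 / 10,792.7678 = 5.81835 years.
Modified duration = D_Mac / (1 + y) = 5.81835 / 1.056 = 5.50980 years.

5.5098 years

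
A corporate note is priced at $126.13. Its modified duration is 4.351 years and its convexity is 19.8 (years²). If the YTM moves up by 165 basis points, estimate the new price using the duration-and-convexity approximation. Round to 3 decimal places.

Duration effect: -D_mod·Δy = -4.351 × (+0.0165) = -0.0717915
Convexity effect: ½·C·(Δy)² = 0.5 × 19.8 × (0.0165)² = +0.002695275
ΔP/P ≈ -0.0717915 + 0.002695275 = -0.069096225
New price ≈ 126.13 × (1 - 0.069096225) = 117.41489314075.

$117.415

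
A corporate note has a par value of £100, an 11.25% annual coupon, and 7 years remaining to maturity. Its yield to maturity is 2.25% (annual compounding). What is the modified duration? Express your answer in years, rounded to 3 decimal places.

5.464 years

Periodic yield y = 0.0225. First find Macaulay duration:
  t   CF        PV=CF/(1+0.0225)^t    t·PV
  1        11.25        11.0024        11.0024
  2        11.25        10.7603        21.5207
  3        11.25        10.5236        31.5707
  4        11.25        10.2920        41.1680
  5        11.25        10.0655        50.3276
  6        11.25         9.8440        59.0641
  7       111.25        95.2044       666.4305
  Σ                    157.6922       881.0839
P = 157.6922; Macaulay duration = 881.0839 / 157.6922 = 5.58736 years.
Modified duration = D_Mac / (1 + y) = 5.58736 / 1.0225 = 5.46442 years.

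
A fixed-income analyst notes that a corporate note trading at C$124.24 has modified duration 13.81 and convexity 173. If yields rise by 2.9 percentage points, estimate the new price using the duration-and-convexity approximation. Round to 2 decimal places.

Duration effect: -D_mod·Δy = -13.81 × (+0.029) = -0.400490
Convexity effect: ½·C·(Δy)² = 0.5 × 173 × (0.029)² = +0.0727465
ΔP/P ≈ -0.400490 + 0.0727465 = -0.3277435
New price ≈ 124.24 × (1 - 0.3277435) = 83.52114756.

C$83.52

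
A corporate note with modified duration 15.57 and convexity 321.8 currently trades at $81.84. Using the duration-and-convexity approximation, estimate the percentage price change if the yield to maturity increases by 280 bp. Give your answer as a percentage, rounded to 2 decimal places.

-30.98%

Duration effect: -D_mod·Δy = -15.57 × (+0.028) = -0.435960
Convexity effect: ½·C·(Δy)² = 0.5 × 321.8 × (0.028)² = +0.1261456
ΔP/P ≈ -0.435960 + 0.1261456 = -0.3098144
= -30.98144%.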